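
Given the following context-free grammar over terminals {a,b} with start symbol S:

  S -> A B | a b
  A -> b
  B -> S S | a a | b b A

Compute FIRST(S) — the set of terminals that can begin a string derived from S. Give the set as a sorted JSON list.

FIRST iteration:
[1]
  A via A→b: +{b}
  B via B→a a: +{a}
  B via B→b b A: +{b}
  S via S→A B: +{b}
  S via S→a b: +{a}
  S: {a,b}  A: {b}  B: {a,b}
[2] (stable)
  S: {a,b}  A: {b}  B: {a,b}

FIRST(S) = ["a", "b"]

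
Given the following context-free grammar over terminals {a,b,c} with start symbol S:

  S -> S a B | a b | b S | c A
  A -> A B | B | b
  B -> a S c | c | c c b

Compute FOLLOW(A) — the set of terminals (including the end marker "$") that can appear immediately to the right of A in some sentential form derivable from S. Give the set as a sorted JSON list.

FIRST iteration:
[1]
  A via A→b: +{b}
  B via B→a S c: +{a}
  B via B→c: +{c}
  S via S→a b: +{a}
  S via S→b S: +{b}
  S via S→c A: +{c}
  S: {a,b,c}  A: {b}  B: {a,c}
[2]
  A via A→B: +{a,c}
  S: {a,b,c}  A: {a,b,c}  B: {a,c}
[3] done
  S: {a,b,c}  A: {a,b,c}  B: {a,c}

FOLLOW sets:
FOLLOW(S) := {$}
iter 1:
  A→A B: FOLLOW(A) ⊇ FIRST(B) = {a,c}; new: +{a,c}
  A→A B: FOLLOW(B) ⊇ FOLLOW(A) ⊇ {a,c}; new: +{a,c}
  B→a S c: FOLLOW(S) ⊇ FIRST(c) = {c}; new: +{c}
  S→S a B: FOLLOW(S) ⊇ FIRST(a) = {a}; new: +{a}
  S→S a B: FOLLOW(B) ⊇ FOLLOW(S) ⊇ {$,a,c}; new: +{$}
  S→c A: FOLLOW(A) ⊇ FOLLOW(S) ⊇ {$,a,c}; new: +{$}
  FOLLOW[S]={$,a,c}  FOLLOW[A]={$,a,c}  FOLLOW[B]={$,a,c}
iter 2: done
  FOLLOW[S]={$,a,c}  FOLLOW[A]={$,a,c}  FOLLOW[B]={$,a,c}

FOLLOW(A) = ["$", "a", "c"]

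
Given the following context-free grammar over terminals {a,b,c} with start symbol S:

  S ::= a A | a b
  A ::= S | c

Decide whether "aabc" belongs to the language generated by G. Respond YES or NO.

Convert to CNF:
  S -> T0 A | T0 T1
  A -> T0 A | T0 T1 | c
  T0 -> a
  T1 -> b

CYK table (by increasing span):
  T[0,0] 'a' = {T0}  orig:{}
  T[1,1] 'a' = {T0}  orig:{}
  T[2,2] 'b' = {T1}  orig:{}
  T[3,3] 'c' = {A}
  T[0,1] 'aa' = ∅
  T[1,2] 'ab' = {A,S}
  T[2,3] 'bc' = ∅
  T[0,2] 'aab' = {A,S}
  T[1,3] 'abc' = ∅
  T[0,3] 'aabc' = ∅

S ∉ T[0,3] ⇒ NO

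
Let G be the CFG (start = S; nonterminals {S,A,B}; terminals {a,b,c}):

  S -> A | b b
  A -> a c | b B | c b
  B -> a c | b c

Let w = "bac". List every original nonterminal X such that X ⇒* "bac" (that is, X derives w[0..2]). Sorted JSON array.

CNF form of G:
  S -> T0 T1 | T1 T2 | T2 B | T2 T2
  A -> T0 T1 | T1 T2 | T2 B
  B -> T0 T1 | T2 T1
  T0 -> a
  T1 -> c
  T2 -> b

CYK fill (cells [i..j] with 0 ≤ i ≤ j ≤ 2 only):
  T[0,0] 'b' = {T2}  orig:{}
  T[1,1] 'a' = {T0}  orig:{}
  T[2,2] 'c' = {T1}  orig:{}
  T[0,1] 'ba' = ∅
  T[1,2] 'ac' = {A,B,S}
  T[0,2] 'bac' = {A,S}

Original NTs in T[0,2] deriving "bac": ["A", "S"]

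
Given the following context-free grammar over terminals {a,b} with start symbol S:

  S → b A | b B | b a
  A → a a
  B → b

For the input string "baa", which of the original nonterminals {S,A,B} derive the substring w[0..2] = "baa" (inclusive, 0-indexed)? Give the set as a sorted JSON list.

CNF form of G:
  S -> T1 A | T1 B | T1 T0
  A -> T0 T0
  B -> b
  T0 -> a
  T1 -> b

Fill CYK table bottom-up (cells [i..j] with 0 ≤ i ≤ j ≤ 2 only):
  T[0,0] 'b' = {B,T1}  orig:{B}
  T[1,1] 'a' = {T0}  orig:{}
  T[2,2] 'a' = {T0}  orig:{}
  T[0,1] 'ba' = {S}
  T[1,2] 'aa' = {A}
  T[0,2] 'baa' = {S}

Original NTs in T[0,2] deriving "baa": ["S"]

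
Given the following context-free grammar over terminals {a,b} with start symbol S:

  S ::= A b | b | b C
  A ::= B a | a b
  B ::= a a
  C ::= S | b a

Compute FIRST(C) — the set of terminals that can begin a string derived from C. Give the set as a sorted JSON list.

FIRST iteration:
[1]
  A via A→a b: +{a}
  B via B→a a: +{a}
  C via C→b a: +{b}
  S via S→A b: +{a}
  S via S→b: +{b}
  S: {a,b}  A: {a}  B: {a}  C: {b}
[2]
  C via C→S: +{a}
  S: {a,b}  A: {a}  B: {a}  C: {a,b}
[3] done
  S: {a,b}  A: {a}  B: {a}  C: {a,b}

FIRST(C) = ["a", "b"]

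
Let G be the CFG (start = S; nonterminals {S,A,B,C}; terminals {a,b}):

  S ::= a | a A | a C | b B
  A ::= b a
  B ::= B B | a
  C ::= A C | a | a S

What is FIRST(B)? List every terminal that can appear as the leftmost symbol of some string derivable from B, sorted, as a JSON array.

Compute FIRST by fixpoint:
pass 1:
  A via A→b a: +{b}
  B via B→a: +{a}
  C via C→A C: +{b}
  C via C→a: +{a}
  S via S→a: +{a}
  S via S→b B: +{b}
  FIRST(S)={a,b}  FIRST(A)={b}  FIRST(B)={a}  FIRST(C)={a,b}
pass 2: (no change)
  FIRST(S)={a,b}  FIRST(A)={b}  FIRST(B)={a}  FIRST(C)={a,b}

FIRST(B) = ["a"]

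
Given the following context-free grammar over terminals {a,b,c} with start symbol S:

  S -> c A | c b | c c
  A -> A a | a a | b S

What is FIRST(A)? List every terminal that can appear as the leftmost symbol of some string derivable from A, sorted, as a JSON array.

FIRST iteration:
iter 1:
  A via A→a a: +{a}
  A via A→b S: +{b}
  S via S→c A: +{c}
  FIRST(S)={c}  FIRST(A)={a,b}
iter 2: — fixpoint
  FIRST(S)={c}  FIRST(A)={a,b}

FIRST(A) = ["a", "b"]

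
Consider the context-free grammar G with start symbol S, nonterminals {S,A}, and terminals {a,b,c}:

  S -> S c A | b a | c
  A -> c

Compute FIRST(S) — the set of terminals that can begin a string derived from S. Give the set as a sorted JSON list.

Compute FIRST by fixpoint:
iter 1:
  A via A→c: +{c}
  S via S→b a: +{b}
  S via S→c: +{c}
  S: {b,c}  A: {c}
iter 2: (stable)
  S: {b,c}  A: {c}

FIRST(S) = ["b", "c"]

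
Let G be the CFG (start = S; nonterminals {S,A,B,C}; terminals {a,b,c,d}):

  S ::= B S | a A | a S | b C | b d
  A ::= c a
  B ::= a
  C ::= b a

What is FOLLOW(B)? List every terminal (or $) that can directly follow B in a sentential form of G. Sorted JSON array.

Compute FIRST by fixpoint:
iter 1:
  A via A→c a: +{c}
  B via B→a: +{a}
  C via C→b a: +{b}
  S via S→B S: +{a}
  S via S→b C: +{b}
  FIRST[S]={a,b}  FIRST[A]={c}  FIRST[B]={a}  FIRST[C]={b}
iter 2: (no change)
  FIRST[S]={a,b}  FIRST[A]={c}  FIRST[B]={a}  FIRST[C]={b}

FOLLOW iteration:
initialize: $ ∈ FOLLOW(S)
[1]
  S→B S: FOLLOW(B) ⊇ FIRST(S) = {a,b}; new: +{a,b}
  S→a A: FOLLOW(A) ⊇ FOLLOW(S) ⊇ {$}; new: +{$}
  S→b C: FOLLOW(C) ⊇ FOLLOW(S) ⊇ {$}; new: +{$}
  FOLLOW(S)={$}  FOLLOW(A)={$}  FOLLOW(B)={a,b}  FOLLOW(C)={$}
[2] (no change)
  FOLLOW(S)={$}  FOLLOW(A)={$}  FOLLOW(B)={a,b}  FOLLOW(C)={$}

FOLLOW(B) = ["a", "b"]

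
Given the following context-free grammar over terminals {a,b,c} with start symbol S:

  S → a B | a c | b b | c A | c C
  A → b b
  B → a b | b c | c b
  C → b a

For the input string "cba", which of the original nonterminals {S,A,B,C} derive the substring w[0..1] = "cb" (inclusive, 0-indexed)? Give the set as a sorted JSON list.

CNF form of G:
  S -> T0 T0 | T1 B | T1 T2 | T2 A | T2 C
  A -> T0 T0
  B -> T0 T2 | T1 T0 | T2 T0
  C -> T0 T1
  T0 -> b
  T1 -> a
  T2 -> c

CYK fill — only the sub-triangle for w[0..1]:
  T[0,0] 'c' = {T2}  orig:{}
  T[1,1] 'b' = {T0}  orig:{}
  T[0,1] 'cb' = {B}

Original NTs in T[0,1] deriving "cb": ["B"]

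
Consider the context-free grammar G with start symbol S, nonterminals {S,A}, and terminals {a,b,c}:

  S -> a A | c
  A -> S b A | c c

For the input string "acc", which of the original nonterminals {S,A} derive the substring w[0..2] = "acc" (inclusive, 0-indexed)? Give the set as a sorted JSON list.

Convert to CNF:
  S -> T2 A | c
  A -> S X3 | T1 T1
  T0 -> b
  T1 -> c
  T2 -> a
  X3 -> T0 A

CYK table (by increasing span), restricted to cells inside w[0..2]:
  [0..0]={T2}  "a"  orig:{}
  [1..1]={S,T1}  "c"  orig:{S}
  [2..2]={S,T1}  "c"  orig:{S}
  [0..1]=∅  "ac"
  [1..2]={A}  "cc"
  [0..2]={S}  "acc"

Original NTs in T[0,2] deriving "acc": ["S"]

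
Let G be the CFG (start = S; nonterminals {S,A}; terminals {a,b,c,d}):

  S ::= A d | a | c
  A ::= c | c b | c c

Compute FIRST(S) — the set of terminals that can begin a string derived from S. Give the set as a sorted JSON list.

Compute FIRST by fixpoint:
[1]
  A via A→c: +{c}
  S via S→A d: +{c}
  S via S→a: +{a}
  FIRST(S)={a,c}  FIRST(A)={c}
[2] — fixpoint
  FIRST(S)={a,c}  FIRST(A)={c}

FIRST(S) = ["a", "c"]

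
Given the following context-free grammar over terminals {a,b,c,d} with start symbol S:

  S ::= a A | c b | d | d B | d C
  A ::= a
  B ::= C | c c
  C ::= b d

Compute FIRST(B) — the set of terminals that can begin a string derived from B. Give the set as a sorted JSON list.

FIRST iteration:
round 1:
  A via A→a: +{a}
  B via B→c c: +{c}
  C via C→b d: +{b}
  S via S→a A: +{a}
  S via S→c b: +{c}
  S via S→d: +{d}
  FIRST[S]={a,c,d}  FIRST[A]={a}  FIRST[B]={c}  FIRST[C]={b}
round 2:
  B via B→C: +{b}
  FIRST[S]={a,c,d}  FIRST[A]={a}  FIRST[B]={b,c}  FIRST[C]={b}
round 3: (no change)
  FIRST[S]={a,c,d}  FIRST[A]={a}  FIRST[B]={b,c}  FIRST[C]={b}

FIRST(B) = ["b", "c"]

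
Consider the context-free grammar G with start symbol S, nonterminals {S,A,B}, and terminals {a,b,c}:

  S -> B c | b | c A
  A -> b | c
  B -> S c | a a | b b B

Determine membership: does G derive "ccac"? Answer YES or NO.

Convert to CNF:
  S -> B T0 | T0 A | b
  A -> b | c
  B -> S T0 | T1 T1 | T2 X3
  T0 -> c
  T1 -> a
  T2 -> b
  X3 -> T2 B

CYK table (by increasing span):
  T[0,0] 'c' = {A,T0}  orig:{A}
  T[1,1] 'c' = {A,T0}  orig:{A}
  T[2,2] 'a' = {T1}  orig:{}
  T[3,3] 'c' = {A,T0}  orig:{A}
  T[0,1] 'cc' = {S}
  T[1,2] 'ca' = ∅
  T[2,3] 'ac' = ∅
  T[0,2] 'cca' = ∅
  T[1,3] 'cac' = ∅
  T[0,3] 'ccac' = ∅

S ∉ T[0,3] ⇒ NO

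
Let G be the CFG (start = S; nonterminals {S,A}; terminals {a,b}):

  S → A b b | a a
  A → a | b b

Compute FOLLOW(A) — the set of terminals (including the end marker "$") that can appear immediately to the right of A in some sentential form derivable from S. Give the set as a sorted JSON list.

FIRST sets, iterate to fixpoint:
round 1:
  A via A→a: +{a}
  A via A→b b: +{b}
  S via S→A b b: +{a,b}
  S: {a,b}  A: {a,b}
round 2: done
  S: {a,b}  A: {a,b}

FOLLOW sets:
seed FOLLOW(S) with $
[1]
  S→A b b: FOLLOW(A) ⊇ FIRST(b) = {b}; new: +{b}
  S: {$}  A: {b}
[2] — fixpoint
  S: {$}  A: {b}

FOLLOW(A) = ["b"]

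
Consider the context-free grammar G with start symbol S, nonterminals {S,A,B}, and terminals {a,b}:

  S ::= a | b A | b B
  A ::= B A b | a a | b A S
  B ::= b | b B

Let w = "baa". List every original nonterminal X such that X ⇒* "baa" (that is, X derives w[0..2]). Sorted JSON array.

CNF form of G:
  S -> T0 A | T0 B | a
  A -> B X2 | T0 X3 | T1 T1
  B -> T0 B | b
  T0 -> b
  T1 -> a
  X2 -> A T0
  X3 -> A S

CYK fill — only the sub-triangle for w[0..2]:
  T[0,0] 'b' = {B,T0}  orig:{B}
  T[1,1] 'a' = {S,T1}  orig:{S}
  T[2,2] 'a' = {S,T1}  orig:{S}
  T[0,1] 'ba' = ∅
  T[1,2] 'aa' = {A}
  T[0,2] 'baa' = {S}

Original NTs in T[0,2] deriving "baa": ["S"]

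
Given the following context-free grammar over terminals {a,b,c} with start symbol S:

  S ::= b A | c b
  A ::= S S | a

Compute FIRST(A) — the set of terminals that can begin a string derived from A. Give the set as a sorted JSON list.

FIRST sets, iterate to fixpoint:
iter 1:
  A via A→a: +{a}
  S via S→b A: +{b}
  S via S→c b: +{c}
  FIRST(S)={b,c}  FIRST(A)={a}
iter 2:
  A via A→S S: +{b,c}
  FIRST(S)={b,c}  FIRST(A)={a,b,c}
iter 3: — fixpoint
  FIRST(S)={b,c}  FIRST(A)={a,b,c}

FIRST(A) = ["a", "b", "c"]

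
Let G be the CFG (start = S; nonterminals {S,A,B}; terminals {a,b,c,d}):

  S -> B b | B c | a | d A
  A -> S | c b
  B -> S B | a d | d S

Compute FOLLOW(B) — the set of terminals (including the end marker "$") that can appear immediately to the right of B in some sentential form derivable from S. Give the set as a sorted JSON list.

FIRST iteration:
round 1:
  A via A→c b: +{c}
  B via B→a d: +{a}
  B via B→d S: +{d}
  S via S→B b: +{a,d}
  FIRST[S]={a,d}  FIRST[A]={c}  FIRST[B]={a,d}
round 2:
  A via A→S: +{a,d}
  FIRST[S]={a,d}  FIRST[A]={a,c,d}  FIRST[B]={a,d}
round 3: (stable)
  FIRST[S]={a,d}  FIRST[A]={a,c,d}  FIRST[B]={a,d}

FOLLOW sets:
FOLLOW(S) := {$}
iter 1:
  B→S B: FOLLOW(S) ⊇ FIRST(B) = {a,d}; new: +{a,d}
  S→B b: FOLLOW(B) ⊇ FIRST(b) = {b}; new: +{b}
  S→B c: FOLLOW(B) ⊇ FIRST(c) = {c}; new: +{c}
  S→d A: FOLLOW(A) ⊇ FOLLOW(S) ⊇ {$,a,d}; new: +{$,a,d}
  FOLLOW(S)={$,a,d}  FOLLOW(A)={$,a,d}  FOLLOW(B)={b,c}
iter 2:
  B→d S: FOLLOW(S) ⊇ FOLLOW(B) ⊇ {b,c}; new: +{b,c}
  S→d A: FOLLOW(A) ⊇ FOLLOW(S) ⊇ {$,a,b,c,d}; new: +{b,c}
  FOLLOW(S)={$,a,b,c,d}  FOLLOW(A)={$,a,b,c,d}  FOLLOW(B)={b,c}
iter 3: done
  FOLLOW(S)={$,a,b,c,d}  FOLLOW(A)={$,a,b,c,d}  FOLLOW(B)={b,c}

FOLLOW(B) = ["b", "c"]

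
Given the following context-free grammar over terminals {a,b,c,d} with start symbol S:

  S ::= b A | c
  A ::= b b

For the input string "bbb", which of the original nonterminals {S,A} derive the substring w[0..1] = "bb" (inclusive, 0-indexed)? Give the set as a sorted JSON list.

Convert to CNF:
  S -> T0 A | c
  A -> T0 T0
  T0 -> b

CYK fill, restricted to cells inside w[0..1]:
  [0..0]={T0}  "b"  orig:{}
  [1..1]={T0}  "b"  orig:{}
  [0..1]={A}  "bb"

Original NTs in T[0,1] deriving "bb": ["A"]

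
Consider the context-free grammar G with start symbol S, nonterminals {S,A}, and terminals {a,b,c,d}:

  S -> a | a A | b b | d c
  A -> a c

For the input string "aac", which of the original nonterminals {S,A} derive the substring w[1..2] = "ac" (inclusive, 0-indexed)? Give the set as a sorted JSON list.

Convert to CNF:
  S -> T0 A | T2 T2 | T3 T1 | a
  A -> T0 T1
  T0 -> a
  T1 -> c
  T2 -> b
  T3 -> d

Fill CYK table bottom-up — only the sub-triangle for w[1..2]:
  cell(1,1) a: {S,T0}  orig:{S}
  cell(2,2) c: {T1}  orig:{}
  cell(1,2) ac: {A}

Original NTs in T[1,2] deriving "ac": ["A"]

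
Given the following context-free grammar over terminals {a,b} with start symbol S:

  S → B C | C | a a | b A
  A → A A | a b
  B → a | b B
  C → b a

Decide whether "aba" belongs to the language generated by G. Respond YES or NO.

CNF form of G:
  S -> B C | T0 T0 | T1 A | T1 T0
  A -> A A | T0 T1
  B -> T1 B | a
  C -> T1 T0
  T0 -> a
  T1 -> b

CYK fill:
  [0..0]={B,T0}  "a"  orig:{B}
  [1..1]={T1}  "b"  orig:{}
  [2..2]={B,T0}  "a"  orig:{B}
  [0..1]={A}  "ab"
  [1..2]={B,C,S}  "ba"
  [0..2]={S}  "aba"

S ∈ T[0,2] ⇒ YES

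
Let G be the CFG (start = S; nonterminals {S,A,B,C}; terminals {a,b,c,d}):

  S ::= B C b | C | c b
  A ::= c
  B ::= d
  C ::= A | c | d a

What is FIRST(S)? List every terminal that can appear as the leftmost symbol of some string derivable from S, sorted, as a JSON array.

FIRST sets, iterate to fixpoint:
round 1:
  A via A→c: +{c}
  B via B→d: +{d}
  C via C→A: +{c}
  C via C→d a: +{d}
  S via S→B C b: +{d}
  S via S→C: +{c}
  S: {c,d}  A: {c}  B: {d}  C: {c,d}
round 2: (stable)
  S: {c,d}  A: {c}  B: {d}  C: {c,d}

FIRST(S) = ["c", "d"]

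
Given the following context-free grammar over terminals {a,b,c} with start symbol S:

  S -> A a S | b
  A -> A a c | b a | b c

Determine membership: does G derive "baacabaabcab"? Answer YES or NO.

Convert to CNF:
  S -> A X4 | b
  A -> A X3 | T2 T0 | T2 T1
  T0 -> a
  T1 -> c
  T2 -> b
  X3 -> T0 T1
  X4 -> T0 S

Fill CYK table bottom-up:
  cell(0,0) b: {S,T2}  orig:{S}
  cell(1,1) a: {T0}  orig:{}
  cell(2,2) a: {T0}  orig:{}
  cell(3,3) c: {T1}  orig:{}
  cell(4,4) a: {T0}  orig:{}
  cell(5,5) b: {S,T2}  orig:{S}
  cell(6,6) a: {T0}  orig:{}
  cell(7,7) a: {T0}  orig:{}
  cell(8,8) b: {S,T2}  orig:{S}
  cell(9,9) c: {T1}  orig:{}
  cell(10,10) a: {T0}  orig:{}
  cell(11,11) b: {S,T2}  orig:{S}
  cell(0,1) ba: {A}
  cell(1,2) aa: ∅
  cell(2,3) ac: {X3}  orig:{}
  cell(3,4) ca: ∅
  cell(4,5) ab: {X4}  orig:{}
  cell(5,6) ba: {A}
  cell(6,7) aa: ∅
  cell(7,8) ab: {X4}  orig:{}
  cell(8,9) bc: {A}
  cell(9,10) ca: ∅
  cell(10,11) ab: {X4}  orig:{}
  cell(0,2) baa: ∅
  cell(1,3) aac: ∅
  cell(2,4) aca: ∅
  cell(3,5) cab: ∅
  cell(4,6) aba: ∅
  cell(5,7) baa: ∅
  cell(6,8) aab: ∅
  cell(7,9) abc: ∅
  cell(8,10) bca: ∅
  cell(9,11) cab: ∅
  cell(0,3) baac: {A}
  cell(1,4) aaca: ∅
  cell(2,5) acab: ∅
  cell(3,6) caba: ∅
  cell(4,7) abaa: ∅
  cell(5,8) baab: {S}
  cell(6,9) aabc: ∅
  cell(7,10) abca: ∅
  cell(8,11) bcab: {S}
  cell(0,4) baaca: ∅
  cell(1,5) aacab: ∅
  cell(2,6) acaba: ∅
  cell(3,7) cabaa: ∅
  cell(4,8) abaab: {X4}  orig:{}
  cell(5,9) baabc: ∅
  cell(6,10) aabca: ∅
  cell(7,11) abcab: {X4}  orig:{}
  cell(0,5) baacab: {S}
  cell(1,6) aacaba: ∅
  cell(2,7) acabaa: ∅
  cell(3,8) cabaab: ∅
  cell(4,9) abaabc: ∅
  cell(5,10) baabca: ∅
  cell(6,11) aabcab: ∅
  cell(0,6) baacaba: ∅
  cell(1,7) aacabaa: ∅
  cell(2,8) acabaab: ∅
  cell(3,9) cabaabc: ∅
  cell(4,10) abaabca: ∅
  cell(5,11) baabcab: {S}
  cell(0,7) baacabaa: ∅
  cell(1,8) aacabaab: ∅
  cell(2,9) acabaabc: ∅
  cell(3,10) cabaabca: ∅
  cell(4,11) abaabcab: {X4}  orig:{}
  cell(0,8) baacabaab: {S}
  cell(1,9) aacabaabc: ∅
  cell(2,10) acabaabca: ∅
  cell(3,11) cabaabcab: ∅
  cell(0,9) baacabaabc: ∅
  cell(1,10) aacabaabca: ∅
  cell(2,11) acabaabcab: ∅
  cell(0,10) baacabaabca: ∅
  cell(1,11) aacabaabcab: ∅
  cell(0,11) baacabaabcab: {S}

S ∈ T[0,11] ⇒ YES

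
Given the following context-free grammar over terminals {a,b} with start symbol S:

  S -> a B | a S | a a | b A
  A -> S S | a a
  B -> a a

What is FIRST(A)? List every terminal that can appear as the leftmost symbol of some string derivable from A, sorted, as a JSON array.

Compute FIRST by fixpoint:
round 1:
  A via A→a a: +{a}
  B via B→a a: +{a}
  S via S→a B: +{a}
  S via S→b A: +{b}
  S: {a,b}  A: {a}  B: {a}
round 2:
  A via A→S S: +{b}
  S: {a,b}  A: {a,b}  B: {a}
round 3: done
  S: {a,b}  A: {a,b}  B: {a}

FIRST(A) = ["a", "b"]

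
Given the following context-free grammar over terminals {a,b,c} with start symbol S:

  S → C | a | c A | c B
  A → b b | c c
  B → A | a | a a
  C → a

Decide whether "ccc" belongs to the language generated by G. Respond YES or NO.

Convert to CNF:
  S -> T1 A | T1 B | a
  A -> T0 T0 | T1 T1
  B -> T0 T0 | T1 T1 | T2 T2 | a
  C -> a
  T0 -> b
  T1 -> c
  T2 -> a

CYK table (by increasing span):
  T[0,0] 'c' = {T1}  orig:{}
  T[1,1] 'c' = {T1}  orig:{}
  T[2,2] 'c' = {T1}  orig:{}
  T[0,1] 'cc' = {A,B}
  T[1,2] 'cc' = {A,B}
  T[0,2] 'ccc' = {S}

S ∈ T[0,2] ⇒ YES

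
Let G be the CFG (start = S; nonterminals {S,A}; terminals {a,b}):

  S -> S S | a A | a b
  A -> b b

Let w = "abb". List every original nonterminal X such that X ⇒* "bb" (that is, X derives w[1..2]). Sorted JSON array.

Convert to CNF:
  S -> S S | T1 A | T1 T0
  A -> T0 T0
  T0 -> b
  T1 -> a

CYK fill — only the sub-triangle for w[1..2]:
  T[1,1] 'b' = {T0}  orig:{}
  T[2,2] 'b' = {T0}  orig:{}
  T[1,2] 'bb' = {A}

Original NTs in T[1,2] deriving "bb": ["A"]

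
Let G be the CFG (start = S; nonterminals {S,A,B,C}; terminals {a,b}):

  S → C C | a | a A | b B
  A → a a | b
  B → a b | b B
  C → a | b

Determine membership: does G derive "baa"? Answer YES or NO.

CNF form of G:
  S -> C C | T0 A | T1 B | a
  A -> T0 T0 | b
  B -> T0 T1 | T1 B
  C -> a | b
  T0 -> a
  T1 -> b

CYK fill:
  [0..0]={A,C,T1}  "b"  orig:{A,C}
  [1..1]={C,S,T0}  "a"  orig:{C,S}
  [2..2]={C,S,T0}  "a"  orig:{C,S}
  [0..1]={S}  "ba"
  [1..2]={A,S}  "aa"
  [0..2]=∅  "baa"

S ∉ T[0,2] ⇒ NO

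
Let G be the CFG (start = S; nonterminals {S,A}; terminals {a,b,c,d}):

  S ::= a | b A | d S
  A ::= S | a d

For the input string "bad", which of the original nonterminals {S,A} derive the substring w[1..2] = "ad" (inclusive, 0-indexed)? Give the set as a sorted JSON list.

Convert to CNF:
  S -> T1 S | T2 A | a
  A -> T0 T1 | T1 S | T2 A | a
  T0 -> a
  T1 -> d
  T2 -> b

CYK table (by increasing span) — only the sub-triangle for w[1..2]:
  T[1,1] 'a' = {A,S,T0}  orig:{A,S}
  T[2,2] 'd' = {T1}  orig:{}
  T[1,2] 'ad' = {A}

Original NTs in T[1,2] deriving "ad": ["A"]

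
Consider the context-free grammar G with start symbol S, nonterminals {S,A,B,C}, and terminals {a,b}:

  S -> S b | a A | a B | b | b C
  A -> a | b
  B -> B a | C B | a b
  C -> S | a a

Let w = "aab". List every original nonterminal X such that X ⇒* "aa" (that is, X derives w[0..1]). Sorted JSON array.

CNF form of G:
  S -> S T1 | T0 A | T0 B | T1 C | b
  A -> a | b
  B -> B T0 | C B | T0 T1
  C -> S T1 | T0 A | T0 B | T0 T0 | T1 C | b
  T0 -> a
  T1 -> b

Fill CYK table bottom-up, restricted to cells inside w[0..1]:
  cell(0,0) a: {A,T0}  orig:{A}
  cell(1,1) a: {A,T0}  orig:{A}
  cell(0,1) aa: {C,S}

Original NTs in T[0,1] deriving "aa": ["C", "S"]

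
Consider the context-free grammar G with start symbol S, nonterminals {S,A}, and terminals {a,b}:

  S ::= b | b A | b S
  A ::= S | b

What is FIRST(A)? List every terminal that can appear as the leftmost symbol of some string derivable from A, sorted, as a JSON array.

FIRST sets, iterate to fixpoint:
round 1:
  A via A→b: +{b}
  S via S→b: +{b}
  FIRST(S)={b}  FIRST(A)={b}
round 2: (no change)
  FIRST(S)={b}  FIRST(A)={b}

FIRST(A) = ["b"]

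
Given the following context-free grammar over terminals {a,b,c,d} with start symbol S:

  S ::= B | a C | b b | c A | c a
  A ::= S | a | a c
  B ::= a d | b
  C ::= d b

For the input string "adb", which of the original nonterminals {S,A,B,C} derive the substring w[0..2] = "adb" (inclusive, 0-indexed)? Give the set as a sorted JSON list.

CNF form of G:
  S -> T0 C | T0 T2 | T1 A | T1 T0 | T3 T3 | b
  A -> T0 C | T0 T1 | T0 T2 | T1 A | T1 T0 | T3 T3 | a | b
  B -> T0 T2 | b
  C -> T2 T3
  T0 -> a
  T1 -> c
  T2 -> d
  T3 -> b

CYK fill (cells [i..j] with 0 ≤ i ≤ j ≤ 2 only):
  cell(0,0) a: {A,T0}  orig:{A}
  cell(1,1) d: {T2}  orig:{}
  cell(2,2) b: {A,B,S,T3}  orig:{A,B,S}
  cell(0,1) ad: {A,B,S}
  cell(1,2) db: {C}
  cell(0,2) adb: {A,S}

Original NTs in T[0,2] deriving "adb": ["A", "S"]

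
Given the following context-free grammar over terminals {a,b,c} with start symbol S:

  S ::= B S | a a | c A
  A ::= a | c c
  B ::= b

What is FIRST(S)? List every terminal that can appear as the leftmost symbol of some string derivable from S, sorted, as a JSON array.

FIRST iteration:
[1]
  A via A→a: +{a}
  A via A→c c: +{c}
  B via B→b: +{b}
  S via S→B S: +{b}
  S via S→a a: +{a}
  S via S→c A: +{c}
  FIRST[S]={a,b,c}  FIRST[A]={a,c}  FIRST[B]={b}
[2] (stable)
  FIRST[S]={a,b,c}  FIRST[A]={a,c}  FIRST[B]={b}

FIRST(S) = ["a", "b", "c"]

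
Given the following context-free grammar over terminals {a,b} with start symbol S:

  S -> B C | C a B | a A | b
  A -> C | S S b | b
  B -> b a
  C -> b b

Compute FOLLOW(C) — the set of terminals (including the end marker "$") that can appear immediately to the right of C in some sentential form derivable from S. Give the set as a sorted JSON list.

FIRST iteration:
pass 1:
  A via A→b: +{b}
  B via B→b a: +{b}
  C via C→b b: +{b}
  S via S→B C: +{b}
  S via S→a A: +{a}
  S: {a,b}  A: {b}  B: {b}  C: {b}
pass 2:
  A via A→S S b: +{a}
  S: {a,b}  A: {a,b}  B: {b}  C: {b}
pass 3: — fixpoint
  S: {a,b}  A: {a,b}  B: {b}  C: {b}

Compute FOLLOW by fixpoint:
initialize: $ ∈ FOLLOW(S)
round 1:
  A→S S b: FOLLOW(S) ⊇ FIRST(S) = {a,b}; new: +{a,b}
  S→B C: FOLLOW(B) ⊇ FIRST(C) = {b}; new: +{b}
  S→B C: FOLLOW(C) ⊇ FOLLOW(S) ⊇ {$,a,b}; new: +{$,a,b}
  S→C a B: FOLLOW(B) ⊇ FOLLOW(S) ⊇ {$,a,b}; new: +{$,a}
  S→a A: FOLLOW(A) ⊇ FOLLOW(S) ⊇ {$,a,b}; new: +{$,a,b}
  FOLLOW[S]={$,a,b}  FOLLOW[A]={$,a,b}  FOLLOW[B]={$,a,b}  FOLLOW[C]={$,a,b}
round 2: — fixpoint
  FOLLOW[S]={$,a,b}  FOLLOW[A]={$,a,b}  FOLLOW[B]={$,a,b}  FOLLOW[C]={$,a,b}

FOLLOW(C) = ["$", "a", "b"]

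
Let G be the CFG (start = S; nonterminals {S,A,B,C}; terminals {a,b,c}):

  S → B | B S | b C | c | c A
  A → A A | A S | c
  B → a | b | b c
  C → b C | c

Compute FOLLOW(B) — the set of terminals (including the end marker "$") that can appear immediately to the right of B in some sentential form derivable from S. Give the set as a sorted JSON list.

Compute FIRST by fixpoint:
iter 1:
  A via A→c: +{c}
  B via B→a: +{a}
  B via B→b: +{b}
  C via C→b C: +{b}
  C via C→c: +{c}
  S via S→B: +{a,b}
  S via S→c: +{c}
  S: {a,b,c}  A: {c}  B: {a,b}  C: {b,c}
iter 2: — fixpoint
  S: {a,b,c}  A: {c}  B: {a,b}  C: {b,c}

FOLLOW iteration:
FOLLOW(S) := {$}
pass 1:
  A→A A: FOLLOW(A) ⊇ FIRST(A) = {c}; new: +{c}
  A→A S: FOLLOW(A) ⊇ FIRST(S) = {a,b,c}; new: +{a,b}
  A→A S: FOLLOW(S) ⊇ FOLLOW(A) ⊇ {a,b,c}; new: +{a,b,c}
  S→B: FOLLOW(B) ⊇ FOLLOW(S) ⊇ {$,a,b,c}; new: +{$,a,b,c}
  S→b C: FOLLOW(C) ⊇ FOLLOW(S) ⊇ {$,a,b,c}; new: +{$,a,b,c}
  S→c A: FOLLOW(A) ⊇ FOLLOW(S) ⊇ {$,a,b,c}; new: +{$}
  S: {$,a,b,c}  A: {$,a,b,c}  B: {$,a,b,c}  C: {$,a,b,c}
pass 2: (no change)
  S: {$,a,b,c}  A: {$,a,b,c}  B: {$,a,b,c}  C: {$,a,b,c}

FOLLOW(B) = ["$", "a", "b", "c"]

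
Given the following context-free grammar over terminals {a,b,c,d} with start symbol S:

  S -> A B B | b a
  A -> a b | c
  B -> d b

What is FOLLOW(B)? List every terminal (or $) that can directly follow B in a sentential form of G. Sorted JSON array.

Compute FIRST by fixpoint:
pass 1:
  A via A→a b: +{a}
  A via A→c: +{c}
  B via B→d b: +{d}
  S via S→A B B: +{a,c}
  S via S→b a: +{b}
  FIRST(S)={a,b,c}  FIRST(A)={a,c}  FIRST(B)={d}
pass 2: — fixpoint
  FIRST(S)={a,b,c}  FIRST(A)={a,c}  FIRST(B)={d}

FOLLOW sets:
seed FOLLOW(S) with $
iter 1:
  S→A B B: FOLLOW(A) ⊇ FIRST(B) = {d}; new: +{d}
  S→A B B: FOLLOW(B) ⊇ FIRST(B) = {d}; new: +{d}
  S→A B B: FOLLOW(B) ⊇ FOLLOW(S) ⊇ {$}; new: +{$}
  S: {$}  A: {d}  B: {$,d}
iter 2: — fixpoint
  S: {$}  A: {d}  B: {$,d}

FOLLOW(B) = ["$", "d"]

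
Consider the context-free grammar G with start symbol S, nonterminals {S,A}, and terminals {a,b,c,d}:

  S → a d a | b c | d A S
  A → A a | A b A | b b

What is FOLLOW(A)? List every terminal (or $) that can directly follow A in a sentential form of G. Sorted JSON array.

Compute FIRST by fixpoint:
[1]
  A via A→b b: +{b}
  S via S→a d a: +{a}
  S via S→b c: +{b}
  S via S→d A S: +{d}
  FIRST[S]={a,b,d}  FIRST[A]={b}
[2] (stable)
  FIRST[S]={a,b,d}  FIRST[A]={b}

FOLLOW sets:
seed FOLLOW(S) with $
pass 1:
  A→A a: FOLLOW(A) ⊇ FIRST(a) = {a}; new: +{a}
  A→A b A: FOLLOW(A) ⊇ FIRST(b) = {b}; new: +{b}
  S→d A S: FOLLOW(A) ⊇ FIRST(S) = {a,b,d}; new: +{d}
  S: {$}  A: {a,b,d}
pass 2: (stable)
  S: {$}  A: {a,b,d}

FOLLOW(A) = ["a", "b", "d"]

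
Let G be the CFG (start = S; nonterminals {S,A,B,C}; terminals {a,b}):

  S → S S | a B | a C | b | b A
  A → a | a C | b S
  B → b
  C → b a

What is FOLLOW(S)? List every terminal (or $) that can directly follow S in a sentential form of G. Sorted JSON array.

Compute FIRST by fixpoint:
pass 1:
  A via A→a: +{a}
  A via A→b S: +{b}
  B via B→b: +{b}
  C via C→b a: +{b}
  S via S→a B: +{a}
  S via S→b: +{b}
  FIRST(S)={a,b}  FIRST(A)={a,b}  FIRST(B)={b}  FIRST(C)={b}
pass 2: — fixpoint
  FIRST(S)={a,b}  FIRST(A)={a,b}  FIRST(B)={b}  FIRST(C)={b}

FOLLOW iteration:
seed FOLLOW(S) with $
[1]
  S→S S: FOLLOW(S) ⊇ FIRST(S) = {a,b}; new: +{a,b}
  S→a B: FOLLOW(B) ⊇ FOLLOW(S) ⊇ {$,a,b}; new: +{$,a,b}
  S→a C: FOLLOW(C) ⊇ FOLLOW(S) ⊇ {$,a,b}; new: +{$,a,b}
  S→b A: FOLLOW(A) ⊇ FOLLOW(S) ⊇ {$,a,b}; new: +{$,a,b}
  FOLLOW(S)={$,a,b}  FOLLOW(A)={$,a,b}  FOLLOW(B)={$,a,b}  FOLLOW(C)={$,a,b}
[2] — fixpoint
  FOLLOW(S)={$,a,b}  FOLLOW(A)={$,a,b}  FOLLOW(B)={$,a,b}  FOLLOW(C)={$,a,b}

FOLLOW(S) = ["$", "a", "b"]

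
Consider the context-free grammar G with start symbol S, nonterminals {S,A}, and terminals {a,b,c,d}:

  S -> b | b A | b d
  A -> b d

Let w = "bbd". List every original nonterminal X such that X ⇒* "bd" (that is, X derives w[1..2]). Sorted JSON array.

CNF form of G:
  S -> T0 A | T0 T1 | b
  A -> T0 T1
  T0 -> b
  T1 -> d

CYK fill — only the sub-triangle for w[1..2]:
  [1..1]={S,T0}  "b"  orig:{S}
  [2..2]={T1}  "d"  orig:{}
  [1..2]={A,S}  "bd"

Original NTs in T[1,2] deriving "bd": ["A", "S"]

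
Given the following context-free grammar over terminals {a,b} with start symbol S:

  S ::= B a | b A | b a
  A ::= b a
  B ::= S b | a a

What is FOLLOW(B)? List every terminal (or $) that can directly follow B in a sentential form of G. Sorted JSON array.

FIRST sets, iterate to fixpoint:
iter 1:
  A via A→b a: +{b}
  B via B→a a: +{a}
  S via S→B a: +{a}
  S via S→b A: +{b}
  S: {a,b}  A: {b}  B: {a}
iter 2:
  B via B→S b: +{b}
  S: {a,b}  A: {b}  B: {a,b}
iter 3: — fixpoint
  S: {a,b}  A: {b}  B: {a,b}

FOLLOW sets:
FOLLOW(S) := {$}
pass 1:
  B→S b: FOLLOW(S) ⊇ FIRST(b) = {b}; new: +{b}
  S→B a: FOLLOW(B) ⊇ FIRST(a) = {a}; new: +{a}
  S→b A: FOLLOW(A) ⊇ FOLLOW(S) ⊇ {$,b}; new: +{$,b}
  S: {$,b}  A: {$,b}  B: {a}
pass 2: (stable)
  S: {$,b}  A: {$,b}  B: {a}

FOLLOW(B) = ["a"]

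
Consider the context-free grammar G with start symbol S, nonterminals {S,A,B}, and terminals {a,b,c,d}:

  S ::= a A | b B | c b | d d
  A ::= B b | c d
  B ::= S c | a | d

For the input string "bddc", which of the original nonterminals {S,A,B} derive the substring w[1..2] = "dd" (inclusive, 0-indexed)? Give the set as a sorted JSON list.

CNF form of G:
  S -> T0 B | T1 T0 | T2 T2 | T3 A
  A -> B T0 | T1 T2
  B -> S T1 | a | d
  T0 -> b
  T1 -> c
  T2 -> d
  T3 -> a

Fill CYK table bottom-up (cells [i..j] with 1 ≤ i ≤ j ≤ 2 only):
  cell(1,1) d: {B,T2}  orig:{B}
  cell(2,2) d: {B,T2}  orig:{B}
  cell(1,2) dd: {S}

Original NTs in T[1,2] deriving "dd": ["S"]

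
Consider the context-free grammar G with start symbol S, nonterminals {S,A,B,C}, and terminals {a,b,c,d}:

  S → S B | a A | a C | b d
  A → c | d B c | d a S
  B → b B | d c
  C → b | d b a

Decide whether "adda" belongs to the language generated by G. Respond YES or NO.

CNF form of G:
  S -> S B | T2 A | T2 C | T3 T0
  A -> T0 X4 | T0 X5 | c
  B -> T0 T1 | T3 B
  C -> T0 X6 | b
  T0 -> d
  T1 -> c
  T2 -> a
  T3 -> b
  X4 -> B T1
  X5 -> T2 S
  X6 -> T3 T2

Fill CYK table bottom-up:
  cell(0,0) a: {T2}  orig:{}
  cell(1,1) d: {T0}  orig:{}
  cell(2,2) d: {T0}  orig:{}
  cell(3,3) a: {T2}  orig:{}
  cell(0,1) ad: ∅
  cell(1,2) dd: ∅
  cell(2,3) da: ∅
  cell(0,2) add: ∅
  cell(1,3) dda: ∅
  cell(0,3) adda: ∅

S ∉ T[0,3] ⇒ NO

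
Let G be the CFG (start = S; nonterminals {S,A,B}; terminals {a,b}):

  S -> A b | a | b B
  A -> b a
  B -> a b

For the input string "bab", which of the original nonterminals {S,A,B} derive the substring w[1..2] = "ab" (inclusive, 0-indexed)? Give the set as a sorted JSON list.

CNF form of G:
  S -> A T0 | T0 B | a
  A -> T0 T1
  B -> T1 T0
  T0 -> b
  T1 -> a

CYK table (by increasing span), restricted to cells inside w[1..2]:
  T[1,1] 'a' = {S,T1}  orig:{S}
  T[2,2] 'b' = {T0}  orig:{}
  T[1,2] 'ab' = {B}

Original NTs in T[1,2] deriving "ab": ["B"]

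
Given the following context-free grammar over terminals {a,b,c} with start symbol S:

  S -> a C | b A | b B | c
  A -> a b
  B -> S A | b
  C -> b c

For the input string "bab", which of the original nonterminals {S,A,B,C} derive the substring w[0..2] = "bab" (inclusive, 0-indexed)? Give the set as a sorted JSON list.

CNF form of G:
  S -> T0 C | T1 A | T1 B | c
  A -> T0 T1
  B -> S A | b
  C -> T1 T2
  T0 -> a
  T1 -> b
  T2 -> c

CYK table (by increasing span) (cells [i..j] with 0 ≤ i ≤ j ≤ 2 only):
  [0..0]={B,T1}  "b"  orig:{B}
  [1..1]={T0}  "a"  orig:{}
  [2..2]={B,T1}  "b"  orig:{B}
  [0..1]=∅  "ba"
  [1..2]={A}  "ab"
  [0..2]={S}  "bab"

Original NTs in T[0,2] deriving "bab": ["S"]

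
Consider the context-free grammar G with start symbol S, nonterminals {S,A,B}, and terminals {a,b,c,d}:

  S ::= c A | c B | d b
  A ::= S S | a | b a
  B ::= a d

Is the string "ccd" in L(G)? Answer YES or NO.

CNF form of G:
  S -> T2 T0 | T3 A | T3 B
  A -> S S | T0 T1 | a
  B -> T1 T2
  T0 -> b
  T1 -> a
  T2 -> d
  T3 -> c

Fill CYK table bottom-up:
  [0..0]={T3}  "c"  orig:{}
  [1..1]={T3}  "c"  orig:{}
  [2..2]={T2}  "d"  orig:{}
  [0..1]=∅  "cc"
  [1..2]=∅  "cd"
  [0..2]=∅  "ccd"

S ∉ T[0,2] ⇒ NO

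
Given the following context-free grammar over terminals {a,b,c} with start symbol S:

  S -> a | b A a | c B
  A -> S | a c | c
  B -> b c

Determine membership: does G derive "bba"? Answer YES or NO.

Convert to CNF:
  S -> T1 B | T2 X4 | a
  A -> T0 T1 | T1 B | T2 X3 | a | c
  B -> T2 T1
  T0 -> a
  T1 -> c
  T2 -> b
  X3 -> A T0
  X4 -> A T0

CYK table (by increasing span):
  [0..0]={T2}  "b"  orig:{}
  [1..1]={T2}  "b"  orig:{}
  [2..2]={A,S,T0}  "a"  orig:{A,S}
  [0..1]=∅  "bb"
  [1..2]=∅  "ba"
  [0..2]=∅  "bba"

S ∉ T[0,2] ⇒ NO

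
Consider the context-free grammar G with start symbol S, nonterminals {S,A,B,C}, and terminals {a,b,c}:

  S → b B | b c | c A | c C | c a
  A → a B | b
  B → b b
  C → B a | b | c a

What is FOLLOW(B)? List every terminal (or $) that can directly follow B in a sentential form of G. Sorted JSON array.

Compute FIRST by fixpoint:
[1]
  A via A→a B: +{a}
  A via A→b: +{b}
  B via B→b b: +{b}
  C via C→B a: +{b}
  C via C→c a: +{c}
  S via S→b B: +{b}
  S via S→c A: +{c}
  S: {b,c}  A: {a,b}  B: {b}  C: {b,c}
[2] done
  S: {b,c}  A: {a,b}  B: {b}  C: {b,c}

FOLLOW sets:
seed FOLLOW(S) with $
pass 1:
  C→B a: FOLLOW(B) ⊇ FIRST(a) = {a}; new: +{a}
  S→b B: FOLLOW(B) ⊇ FOLLOW(S) ⊇ {$}; new: +{$}
  S→c A: FOLLOW(A) ⊇ FOLLOW(S) ⊇ {$}; new: +{$}
  S→c C: FOLLOW(C) ⊇ FOLLOW(S) ⊇ {$}; new: +{$}
  FOLLOW(S)={$}  FOLLOW(A)={$}  FOLLOW(B)={$,a}  FOLLOW(C)={$}
pass 2: done
  FOLLOW(S)={$}  FOLLOW(A)={$}  FOLLOW(B)={$,a}  FOLLOW(C)={$}

FOLLOW(B) = ["$", "a"]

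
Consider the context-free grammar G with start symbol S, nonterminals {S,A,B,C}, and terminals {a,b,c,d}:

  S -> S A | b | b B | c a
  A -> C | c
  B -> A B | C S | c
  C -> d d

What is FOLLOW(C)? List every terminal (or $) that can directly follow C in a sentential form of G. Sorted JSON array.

FIRST sets, iterate to fixpoint:
iter 1:
  A via A→c: +{c}
  B via B→A B: +{c}
  C via C→d d: +{d}
  S via S→b: +{b}
  S via S→c a: +{c}
  S: {b,c}  A: {c}  B: {c}  C: {d}
iter 2:
  A via A→C: +{d}
  B via B→A B: +{d}
  S: {b,c}  A: {c,d}  B: {c,d}  C: {d}
iter 3: — fixpoint
  S: {b,c}  A: {c,d}  B: {c,d}  C: {d}

Compute FOLLOW by fixpoint:
FOLLOW(S) := {$}
[1]
  B→A B: FOLLOW(A) ⊇ FIRST(B) = {c,d}; new: +{c,d}
  B→C S: FOLLOW(C) ⊇ FIRST(S) = {b,c}; new: +{b,c}
  S→S A: FOLLOW(S) ⊇ FIRST(A) = {c,d}; new: +{c,d}
  S→S A: FOLLOW(A) ⊇ FOLLOW(S) ⊇ {$,c,d}; new: +{$}
  S→b B: FOLLOW(B) ⊇ FOLLOW(S) ⊇ {$,c,d}; new: +{$,c,d}
  FOLLOW[S]={$,c,d}  FOLLOW[A]={$,c,d}  FOLLOW[B]={$,c,d}  FOLLOW[C]={b,c}
[2]
  A→C: FOLLOW(C) ⊇ FOLLOW(A) ⊇ {$,c,d}; new: +{$,d}
  FOLLOW[S]={$,c,d}  FOLLOW[A]={$,c,d}  FOLLOW[B]={$,c,d}  FOLLOW[C]={$,b,c,d}
[3] (stable)
  FOLLOW[S]={$,c,d}  FOLLOW[A]={$,c,d}  FOLLOW[B]={$,c,d}  FOLLOW[C]={$,b,c,d}

FOLLOW(C) = ["$", "b", "c", "d"]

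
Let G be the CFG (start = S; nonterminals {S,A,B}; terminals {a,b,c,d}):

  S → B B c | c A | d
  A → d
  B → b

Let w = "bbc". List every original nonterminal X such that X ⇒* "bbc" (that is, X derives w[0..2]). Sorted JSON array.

CNF form of G:
  S -> B X1 | T0 A | d
  A -> d
  B -> b
  T0 -> c
  X1 -> B T0

CYK fill (cells [i..j] with 0 ≤ i ≤ j ≤ 2 only):
  T[0,0] 'b' = {B}
  T[1,1] 'b' = {B}
  T[2,2] 'c' = {T0}  orig:{}
  T[0,1] 'bb' = ∅
  T[1,2] 'bc' = {X1}  orig:{}
  T[0,2] 'bbc' = {S}

Original NTs in T[0,2] deriving "bbc": ["S"]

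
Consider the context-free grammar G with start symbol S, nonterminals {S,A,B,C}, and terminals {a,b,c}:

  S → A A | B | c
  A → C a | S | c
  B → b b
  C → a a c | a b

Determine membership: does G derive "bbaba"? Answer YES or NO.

Convert to CNF:
  S -> A A | T1 T1 | c
  A -> A A | C T0 | T1 T1 | c
  B -> T1 T1
  C -> T0 T1 | T0 X3
  T0 -> a
  T1 -> b
  T2 -> c
  X3 -> T0 T2

Fill CYK table bottom-up:
  cell(0,0) b: {T1}  orig:{}
  cell(1,1) b: {T1}  orig:{}
  cell(2,2) a: {T0}  orig:{}
  cell(3,3) b: {T1}  orig:{}
  cell(4,4) a: {T0}  orig:{}
  cell(0,1) bb: {A,B,S}
  cell(1,2) ba: ∅
  cell(2,3) ab: {C}
  cell(3,4) ba: ∅
  cell(0,2) bba: ∅
  cell(1,3) bab: ∅
  cell(2,4) aba: {A}
  cell(0,3) bbab: ∅
  cell(1,4) baba: ∅
  cell(0,4) bbaba: {A,S}

S ∈ T[0,4] ⇒ YES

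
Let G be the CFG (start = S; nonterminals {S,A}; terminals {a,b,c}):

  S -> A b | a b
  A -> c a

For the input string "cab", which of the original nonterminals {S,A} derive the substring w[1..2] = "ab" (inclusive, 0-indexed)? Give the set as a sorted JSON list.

Convert to CNF:
  S -> A T2 | T1 T2
  A -> T0 T1
  T0 -> c
  T1 -> a
  T2 -> b

CYK table (by increasing span), restricted to cells inside w[1..2]:
  T[1,1] 'a' = {T1}  orig:{}
  T[2,2] 'b' = {T2}  orig:{}
  T[1,2] 'ab' = {S}

Original NTs in T[1,2] deriving "ab": ["S"]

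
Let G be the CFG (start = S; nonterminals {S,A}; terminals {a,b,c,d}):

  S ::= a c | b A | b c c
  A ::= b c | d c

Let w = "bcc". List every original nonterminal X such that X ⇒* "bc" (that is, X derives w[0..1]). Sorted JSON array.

Convert to CNF:
  S -> T0 A | T0 X4 | T3 T1
  A -> T0 T1 | T2 T1
  T0 -> b
  T1 -> c
  T2 -> d
  T3 -> a
  X4 -> T1 T1

Fill CYK table bottom-up, restricted to cells inside w[0..1]:
  T[0,0] 'b' = {T0}  orig:{}
  T[1,1] 'c' = {T1}  orig:{}
  T[0,1] 'bc' = {A}

Original NTs in T[0,1] deriving "bc": ["A"]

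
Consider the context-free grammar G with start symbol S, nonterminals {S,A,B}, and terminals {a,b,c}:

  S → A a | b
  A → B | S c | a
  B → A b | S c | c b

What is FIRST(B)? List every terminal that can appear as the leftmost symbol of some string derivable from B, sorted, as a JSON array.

Compute FIRST by fixpoint:
pass 1:
  A via A→a: +{a}
  B via B→A b: +{a}
  B via B→c b: +{c}
  S via S→A a: +{a}
  S via S→b: +{b}
  FIRST(S)={a,b}  FIRST(A)={a}  FIRST(B)={a,c}
pass 2:
  A via A→B: +{c}
  A via A→S c: +{b}
  B via B→A b: +{b}
  S via S→A a: +{c}
  FIRST(S)={a,b,c}  FIRST(A)={a,b,c}  FIRST(B)={a,b,c}
pass 3: (stable)
  FIRST(S)={a,b,c}  FIRST(A)={a,b,c}  FIRST(B)={a,b,c}

FIRST(B) = ["a", "b", "c"]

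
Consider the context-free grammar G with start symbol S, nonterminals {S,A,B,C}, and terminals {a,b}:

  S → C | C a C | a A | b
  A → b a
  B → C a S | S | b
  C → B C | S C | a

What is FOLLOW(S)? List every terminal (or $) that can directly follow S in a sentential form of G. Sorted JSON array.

FIRST iteration:
round 1:
  A via A→b a: +{b}
  B via B→b: +{b}
  C via C→B C: +{b}
  C via C→a: +{a}
  S via S→C: +{a,b}
  FIRST[S]={a,b}  FIRST[A]={b}  FIRST[B]={b}  FIRST[C]={a,b}
round 2:
  B via B→C a S: +{a}
  FIRST[S]={a,b}  FIRST[A]={b}  FIRST[B]={a,b}  FIRST[C]={a,b}
round 3: — fixpoint
  FIRST[S]={a,b}  FIRST[A]={b}  FIRST[B]={a,b}  FIRST[C]={a,b}

Compute FOLLOW by fixpoint:
FOLLOW(S) := {$}
iter 1:
  B→C a S: FOLLOW(C) ⊇ FIRST(a) = {a}; new: +{a}
  C→B C: FOLLOW(B) ⊇ FIRST(C) = {a,b}; new: +{a,b}
  C→S C: FOLLOW(S) ⊇ FIRST(C) = {a,b}; new: +{a,b}
  S→C: FOLLOW(C) ⊇ FOLLOW(S) ⊇ {$,a,b}; new: +{$,b}
  S→a A: FOLLOW(A) ⊇ FOLLOW(S) ⊇ {$,a,b}; new: +{$,a,b}
  FOLLOW(S)={$,a,b}  FOLLOW(A)={$,a,b}  FOLLOW(B)={a,b}  FOLLOW(C)={$,a,b}
iter 2: (stable)
  FOLLOW(S)={$,a,b}  FOLLOW(A)={$,a,b}  FOLLOW(B)={a,b}  FOLLOW(C)={$,a,b}

FOLLOW(S) = ["$", "a", "b"]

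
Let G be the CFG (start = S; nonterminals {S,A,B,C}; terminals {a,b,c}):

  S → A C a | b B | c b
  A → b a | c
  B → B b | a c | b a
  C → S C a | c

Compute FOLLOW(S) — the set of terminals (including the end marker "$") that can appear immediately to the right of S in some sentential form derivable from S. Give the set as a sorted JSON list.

FIRST sets, iterate to fixpoint:
iter 1:
  A via A→b a: +{b}
  A via A→c: +{c}
  B via B→a c: +{a}
  B via B→b a: +{b}
  C via C→c: +{c}
  S via S→A C a: +{b,c}
  FIRST(S)={b,c}  FIRST(A)={b,c}  FIRST(B)={a,b}  FIRST(C)={c}
iter 2:
  C via C→S C a: +{b}
  FIRST(S)={b,c}  FIRST(A)={b,c}  FIRST(B)={a,b}  FIRST(C)={b,c}
iter 3: done
  FIRST(S)={b,c}  FIRST(A)={b,c}  FIRST(B)={a,b}  FIRST(C)={b,c}

Compute FOLLOW by fixpoint:
FOLLOW(S) := {$}
[1]
  B→B b: FOLLOW(B) ⊇ FIRST(b) = {b}; new: +{b}
  C→S C a: FOLLOW(S) ⊇ FIRST(C) = {b,c}; new: +{b,c}
  C→S C a: FOLLOW(C) ⊇ FIRST(a) = {a}; new: +{a}
  S→A C a: FOLLOW(A) ⊇ FIRST(C) = {b,c}; new: +{b,c}
  S→b B: FOLLOW(B) ⊇ FOLLOW(S) ⊇ {$,b,c}; new: +{$,c}
  FOLLOW(S)={$,b,c}  FOLLOW(A)={b,c}  FOLLOW(B)={$,b,c}  FOLLOW(C)={a}
[2] (no change)
  FOLLOW(S)={$,b,c}  FOLLOW(A)={b,c}  FOLLOW(B)={$,b,c}  FOLLOW(C)={a}

FOLLOW(S) = ["$", "b", "c"]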